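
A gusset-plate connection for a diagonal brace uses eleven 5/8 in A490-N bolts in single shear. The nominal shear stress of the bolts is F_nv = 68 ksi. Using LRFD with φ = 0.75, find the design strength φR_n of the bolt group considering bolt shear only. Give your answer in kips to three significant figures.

172 kips

A_b = π × 0.625² / 4 = 0.3068 in².
R_n = F_nv · A_b · n · n_s = 68 × 0.3068 × 11 × 1 = 229.5 kips.
Design strength φR_n = 0.75 × 229.5 = 172 kips.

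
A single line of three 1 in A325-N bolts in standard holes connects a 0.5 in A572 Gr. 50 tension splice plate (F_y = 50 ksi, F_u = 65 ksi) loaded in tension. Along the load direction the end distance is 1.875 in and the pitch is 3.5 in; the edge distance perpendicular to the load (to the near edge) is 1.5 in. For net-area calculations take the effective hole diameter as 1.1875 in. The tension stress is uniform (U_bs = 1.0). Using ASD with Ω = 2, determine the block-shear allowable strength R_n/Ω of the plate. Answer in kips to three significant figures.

Shear plane L_v = 1.875 + 2·3.5 = 8.875 in; A_gv = 8.875 × 0.5 = 4.438 in².
A_nv = (8.875 − 2.5·1.1875) × 0.5 = 2.953 in².
A_nt = (1.5 − 0.5·1.1875) × 0.5 = 0.4531 in².
0.6 F_u A_nv = 115.2 kips; 0.6 F_y A_gv = 133.1 kips → shear rupture governs the shear term.
R_n = 115.2 + 1.0 × 65 × 0.4531 = 144.6 kips.
Allowable strength R_n/Ω = 144.6 / 2 = 72.3 kips.

72.3 kips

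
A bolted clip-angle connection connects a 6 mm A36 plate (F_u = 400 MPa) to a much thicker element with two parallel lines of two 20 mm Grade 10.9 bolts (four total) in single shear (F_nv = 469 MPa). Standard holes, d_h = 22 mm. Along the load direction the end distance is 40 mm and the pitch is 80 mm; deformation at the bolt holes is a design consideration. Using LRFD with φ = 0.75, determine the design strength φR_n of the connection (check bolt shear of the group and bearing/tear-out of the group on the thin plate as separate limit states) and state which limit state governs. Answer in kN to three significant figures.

Bolt shear: A_b = π·20²/4 = 314.2 mm²; R_n = 469 × 314.2 × 4 × 1 / 1000 = 589.4 kN → 0.75 × 589.4 = 442 kN.
Bearing (1.2 l_c t F_u ≤ 2.4 d t F_u): upper limit = 2.4·20·6·400 / 1000 = 115.2 kN.
  Edge l_c = 40 − 22/2 = 29 → r_n = 83.52 kN; interior l_c = 80 − 22 = 58 → r_n = 115.2 kN.
  R_n,bearing = 2·83.52 + 2·115.2 = 397.4 kN → 0.75 × 397.4 = 298 kN.
Bearing governs: 298 kN.

298 kN (bearing governs)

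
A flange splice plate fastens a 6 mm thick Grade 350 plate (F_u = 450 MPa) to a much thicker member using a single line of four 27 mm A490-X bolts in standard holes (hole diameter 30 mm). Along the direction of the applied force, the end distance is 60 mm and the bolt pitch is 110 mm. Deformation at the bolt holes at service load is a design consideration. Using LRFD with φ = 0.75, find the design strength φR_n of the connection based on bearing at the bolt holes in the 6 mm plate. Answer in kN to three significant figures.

503 kN

Per bolt r_n = 1.2 l_c t F_u ≤ 2.4 d t F_u; upper limit = 2.4 × 27 × 6 × 450 / 1000 = 175 kN.
Edge bolt: l_c = 60 − 30/2 = 45 mm → 1.2 × 45 × 6 × 450 / 1000 = 145.8 → r_n = 145.8 kN.
Interior bolts: l_c = 110 − 30 = 80 mm → 1.2 × 80 × 6 × 450 / 1000 = 259.2 → r_n = 175 kN.
R_n = 1 × 145.8 + 3 × 175 = 670.7 kN.
Design strength φR_n = 0.75 × 670.7 = 503 kN.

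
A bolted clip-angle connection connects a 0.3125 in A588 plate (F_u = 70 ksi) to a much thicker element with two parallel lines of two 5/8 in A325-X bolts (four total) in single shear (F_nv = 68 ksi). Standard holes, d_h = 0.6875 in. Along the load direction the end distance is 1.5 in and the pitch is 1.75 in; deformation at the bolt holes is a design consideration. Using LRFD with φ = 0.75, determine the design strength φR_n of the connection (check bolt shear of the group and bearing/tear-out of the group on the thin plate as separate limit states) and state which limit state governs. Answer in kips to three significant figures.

Bolt shear: A_b = π·0.625²/4 = 0.3068 in²; R_n = 68 × 0.3068 × 4 × 1 = 83.45 kips → 0.75 × 83.45 = 62.6 kips.
Bearing (1.2 l_c t F_u ≤ 2.4 d t F_u): upper limit = 2.4·0.625·0.3125·70 = 32.81 kips.
  Edge l_c = 1.5 − 0.6875/2 = 1.156 → r_n = 30.35 kips; interior l_c = 1.75 − 0.6875 = 1.062 → r_n = 27.89 kips.
  R_n,bearing = 2·30.35 + 2·27.89 = 116.5 kips → 0.75 × 116.5 = 87.4 kips.
Bolt shear governs: 62.6 kips.

62.6 kips (bolt shear governs)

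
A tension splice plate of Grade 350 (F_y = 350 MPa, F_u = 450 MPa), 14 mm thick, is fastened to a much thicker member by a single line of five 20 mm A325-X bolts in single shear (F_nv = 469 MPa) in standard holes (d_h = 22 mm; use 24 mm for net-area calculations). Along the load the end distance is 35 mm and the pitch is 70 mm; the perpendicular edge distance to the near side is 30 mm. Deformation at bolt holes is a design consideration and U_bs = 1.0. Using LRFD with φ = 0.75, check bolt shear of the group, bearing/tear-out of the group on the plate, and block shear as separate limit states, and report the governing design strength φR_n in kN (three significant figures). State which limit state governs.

553 kN (bolt shear governs)

Bolt shear: A_b = π·20²/4 = 314.2 mm²; R_n = 469 × 314.2 × 5 × 1 / 1000 = 736.7 kN → 0.75 × 736.7 = 553 kN.
Bearing: edge l_c = 24, r_n = 181.4 kN; interior l_c = 48, r_n = 302.4 kN; R_n = 181.4 + 4·302.4 = 1391 kN → 1040 kN.
Block shear: A_gv = 4410, A_nv = 2898, A_nt = 252 mm²; R_n = min(0.6F_uA_nv, 0.6F_yA_gv) + U_bs·F_u·A_nt = 895.9 kN → 672 kN.
Bolt shear governs: 553 kN.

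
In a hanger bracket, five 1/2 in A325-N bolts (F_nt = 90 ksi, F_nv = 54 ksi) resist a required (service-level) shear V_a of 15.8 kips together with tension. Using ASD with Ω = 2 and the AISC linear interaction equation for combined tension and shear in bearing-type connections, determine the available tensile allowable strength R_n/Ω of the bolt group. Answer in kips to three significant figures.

A_b = π·0.5²/4 = 0.1963 in²; f_rv = 15.8 / (5 × 0.1963) = 16.09 ksi.
F'_nt = 1.3 F_nt − (Ω F_nt / F_nv) f_rv = 1.3·90 − (2·90/54)·16.09 = 63.35 ksi, capped at F_nt → F'_nt = 63.35 ksi.
R_n = F'_nt · A_b · n = 63.35 × 0.1963 × 5 = 62.2 kips.
Allowable strength R_n/Ω = 62.2 / 2 = 31.1 kips.

31.1 kips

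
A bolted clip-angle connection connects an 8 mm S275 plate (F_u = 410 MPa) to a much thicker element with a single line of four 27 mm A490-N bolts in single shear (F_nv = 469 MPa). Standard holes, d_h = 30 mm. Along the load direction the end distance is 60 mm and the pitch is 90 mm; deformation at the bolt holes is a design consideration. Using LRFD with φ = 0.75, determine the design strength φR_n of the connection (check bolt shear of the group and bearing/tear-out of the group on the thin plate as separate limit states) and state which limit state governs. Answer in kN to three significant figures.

Bolt shear: A_b = π·27²/4 = 572.6 mm²; R_n = 469 × 572.6 × 4 × 1 / 1000 = 1074 kN → 0.75 × 1074 = 806 kN.
Bearing (1.2 l_c t F_u ≤ 2.4 d t F_u): upper limit = 2.4·27·8·410 / 1000 = 212.5 kN.
  Edge l_c = 60 − 30/2 = 45 → r_n = 177.1 kN; interior l_c = 90 − 30 = 60 → r_n = 212.5 kN.
  R_n,bearing = 1·177.1 + 3·212.5 = 814.8 kN → 0.75 × 814.8 = 611 kN.
Bearing governs: 611 kN.

611 kN (bearing governs)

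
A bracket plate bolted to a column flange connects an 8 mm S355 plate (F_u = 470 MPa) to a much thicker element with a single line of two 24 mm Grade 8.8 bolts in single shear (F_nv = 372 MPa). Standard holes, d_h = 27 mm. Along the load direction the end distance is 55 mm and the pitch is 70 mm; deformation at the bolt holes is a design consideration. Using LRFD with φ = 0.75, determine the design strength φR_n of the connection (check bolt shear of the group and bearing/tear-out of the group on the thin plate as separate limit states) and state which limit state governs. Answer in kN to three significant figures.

Bolt shear: A_b = π·24²/4 = 452.4 mm²; R_n = 372 × 452.4 × 2 × 1 / 1000 = 336.6 kN → 0.75 × 336.6 = 252 kN.
Bearing (1.2 l_c t F_u ≤ 2.4 d t F_u): upper limit = 2.4·24·8·470 / 1000 = 216.6 kN.
  Edge l_c = 55 − 27/2 = 41.5 → r_n = 187.2 kN; interior l_c = 70 − 27 = 43 → r_n = 194 kN.
  R_n,bearing = 1·187.2 + 1·194 = 381.3 kN → 0.75 × 381.3 = 286 kN.
Bolt shear governs: 252 kN.

252 kN (bolt shear governs)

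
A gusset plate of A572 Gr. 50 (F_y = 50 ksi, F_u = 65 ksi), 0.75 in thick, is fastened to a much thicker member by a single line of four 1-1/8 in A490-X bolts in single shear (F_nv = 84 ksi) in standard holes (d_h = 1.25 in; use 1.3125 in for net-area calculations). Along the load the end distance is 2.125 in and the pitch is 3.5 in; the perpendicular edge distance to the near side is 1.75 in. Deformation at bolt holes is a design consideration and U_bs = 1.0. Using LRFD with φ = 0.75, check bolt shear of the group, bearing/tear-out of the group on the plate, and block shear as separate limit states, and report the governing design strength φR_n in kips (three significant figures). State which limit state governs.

216 kips (block shear governs)

Bolt shear: A_b = π·1.125²/4 = 0.994 in²; R_n = 84 × 0.994 × 4 × 1 = 334 kips → 0.75 × 334 = 250 kips.
Bearing: edge l_c = 1.5, r_n = 87.75 kips; interior l_c = 2.25, r_n = 131.6 kips; R_n = 87.75 + 3·131.6 = 482.6 kips → 362 kips.
Block shear: A_gv = 9.469, A_nv = 6.023, A_nt = 0.8203 in²; R_n = min(0.6F_uA_nv, 0.6F_yA_gv) + U_bs·F_u·A_nt = 288.2 kips → 216 kips.
Block shear governs: 216 kips.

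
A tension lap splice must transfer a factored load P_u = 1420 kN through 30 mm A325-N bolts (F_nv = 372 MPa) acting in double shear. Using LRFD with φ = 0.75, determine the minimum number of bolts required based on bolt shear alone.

4 bolts

A_b = π·30²/4 = 706.9 mm².
Per-bolt design strength φR_n = 0.75 × 372 × 706.9 × 2 / 1000 = 394.4 kN.
n ≥ 1420 / 394.4 = 3.6 → use 4 bolts.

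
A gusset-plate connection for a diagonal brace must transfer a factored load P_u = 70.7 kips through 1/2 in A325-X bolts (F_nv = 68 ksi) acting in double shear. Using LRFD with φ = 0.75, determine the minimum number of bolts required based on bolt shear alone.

4 bolts

A_b = π·0.5²/4 = 0.1963 in².
Per-bolt design strength φR_n = 0.75 × 68 × 0.1963 × 2 = 20.03 kips.
n ≥ 70.7 / 20.03 = 3.53 → use 4 bolts.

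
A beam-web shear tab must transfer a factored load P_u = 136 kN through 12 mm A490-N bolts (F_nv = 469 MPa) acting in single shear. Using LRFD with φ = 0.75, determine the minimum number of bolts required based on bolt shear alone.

4 bolts

A_b = π·12²/4 = 113.1 mm².
Per-bolt design strength φR_n = 0.75 × 469 × 113.1 × 1 / 1000 = 39.78 kN.
n ≥ 136 / 39.78 = 3.419 → use 4 bolts.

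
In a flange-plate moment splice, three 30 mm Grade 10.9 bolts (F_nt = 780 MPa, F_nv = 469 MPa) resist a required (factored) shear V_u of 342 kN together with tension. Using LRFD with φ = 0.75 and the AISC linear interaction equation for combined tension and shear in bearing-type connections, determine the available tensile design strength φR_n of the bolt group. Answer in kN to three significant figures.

A_b = π·30²/4 = 706.9 mm²; f_rv = 342 × 1000 / (3 × 706.9) = 161.3 MPa.
F'_nt = 1.3 F_nt − (F_nt / φF_nv) f_rv = 1.3·780 − (780/(0.75·469))·161.3 = 656.4 MPa, capped at F_nt → F'_nt = 656.4 MPa.
R_n = F'_nt · A_b · n = 656.4 × 706.9 × 3 / 1000 = 1392 kN.
Design strength φR_n = 0.75 × 1392 = 1040 kN.

1040 kN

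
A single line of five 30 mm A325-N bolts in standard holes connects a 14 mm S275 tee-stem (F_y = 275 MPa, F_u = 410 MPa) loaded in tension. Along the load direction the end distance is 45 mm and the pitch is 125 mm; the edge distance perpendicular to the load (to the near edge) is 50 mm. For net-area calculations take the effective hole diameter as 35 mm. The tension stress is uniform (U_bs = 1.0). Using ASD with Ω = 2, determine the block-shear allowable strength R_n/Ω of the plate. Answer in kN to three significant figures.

Shear plane L_v = 45 + 4·125 = 545 mm; A_gv = 545 × 14 = 7630 mm².
A_nv = (545 − 4.5·35) × 14 = 5425 mm².
A_nt = (50 − 0.5·35) × 14 = 455 mm².
0.6 F_u A_nv = 1335 kN; 0.6 F_y A_gv = 1259 kN → shear yielding governs the shear term.
R_n = 1259 + 1.0 × 410 × 455 / 1000 = 1446 kN.
Allowable strength R_n/Ω = 1446 / 2 = 723 kN.

723 kN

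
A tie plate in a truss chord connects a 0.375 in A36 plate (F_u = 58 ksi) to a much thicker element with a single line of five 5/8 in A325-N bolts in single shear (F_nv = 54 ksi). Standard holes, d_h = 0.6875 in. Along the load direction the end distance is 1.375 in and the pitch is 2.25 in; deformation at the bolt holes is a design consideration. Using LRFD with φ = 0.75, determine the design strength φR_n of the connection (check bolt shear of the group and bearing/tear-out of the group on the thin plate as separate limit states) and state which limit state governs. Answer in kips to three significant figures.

Bolt shear: A_b = π·0.625²/4 = 0.3068 in²; R_n = 54 × 0.3068 × 5 × 1 = 82.83 kips → 0.75 × 82.83 = 62.1 kips.
Bearing (1.2 l_c t F_u ≤ 2.4 d t F_u): upper limit = 2.4·0.625·0.375·58 = 32.62 kips.
  Edge l_c = 1.375 − 0.6875/2 = 1.031 → r_n = 26.92 kips; interior l_c = 2.25 − 0.6875 = 1.562 → r_n = 32.62 kips.
  R_n,bearing = 1·26.92 + 4·32.62 = 157.4 kips → 0.75 × 157.4 = 118 kips.
Bolt shear governs: 62.1 kips.

62.1 kips (bolt shear governs)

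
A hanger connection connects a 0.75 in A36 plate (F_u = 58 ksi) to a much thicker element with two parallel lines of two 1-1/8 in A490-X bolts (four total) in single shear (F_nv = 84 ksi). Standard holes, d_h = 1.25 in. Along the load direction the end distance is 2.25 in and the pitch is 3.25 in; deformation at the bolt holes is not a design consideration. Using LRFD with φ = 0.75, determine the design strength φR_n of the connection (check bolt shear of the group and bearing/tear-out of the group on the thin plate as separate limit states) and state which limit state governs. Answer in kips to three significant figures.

Bolt shear: A_b = π·1.125²/4 = 0.994 in²; R_n = 84 × 0.994 × 4 × 1 = 334 kips → 0.75 × 334 = 250 kips.
Bearing (1.5 l_c t F_u ≤ 3.0 d t F_u): upper limit = 3.0·1.125·0.75·58 = 146.8 kips.
  Edge l_c = 2.25 − 1.25/2 = 1.625 → r_n = 106 kips; interior l_c = 3.25 − 1.25 = 2 → r_n = 130.5 kips.
  R_n,bearing = 2·106 + 2·130.5 = 473.1 kips → 0.75 × 473.1 = 355 kips.
Bolt shear governs: 250 kips.

250 kips (bolt shear governs)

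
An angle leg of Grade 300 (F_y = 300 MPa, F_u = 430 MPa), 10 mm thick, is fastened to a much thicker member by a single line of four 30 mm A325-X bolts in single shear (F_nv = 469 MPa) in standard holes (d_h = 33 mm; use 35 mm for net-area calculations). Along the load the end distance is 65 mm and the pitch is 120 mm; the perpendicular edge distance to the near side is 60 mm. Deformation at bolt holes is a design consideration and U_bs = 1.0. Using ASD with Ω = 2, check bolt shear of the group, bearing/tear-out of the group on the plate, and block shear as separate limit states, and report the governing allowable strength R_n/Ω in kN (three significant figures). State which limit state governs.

474 kN (block shear governs)

Bolt shear: A_b = π·30²/4 = 706.9 mm²; R_n = 469 × 706.9 × 4 × 1 / 1000 = 1326 kN → 1326 / 2 = 663 kN.
Bearing: edge l_c = 48.5, r_n = 250.3 kN; interior l_c = 87, r_n = 309.6 kN; R_n = 250.3 + 3·309.6 = 1179 kN → 590 kN.
Block shear: A_gv = 4250, A_nv = 3025, A_nt = 425 mm²; R_n = min(0.6F_uA_nv, 0.6F_yA_gv) + U_bs·F_u·A_nt = 947.8 kN → 474 kN.
Block shear governs: 474 kN.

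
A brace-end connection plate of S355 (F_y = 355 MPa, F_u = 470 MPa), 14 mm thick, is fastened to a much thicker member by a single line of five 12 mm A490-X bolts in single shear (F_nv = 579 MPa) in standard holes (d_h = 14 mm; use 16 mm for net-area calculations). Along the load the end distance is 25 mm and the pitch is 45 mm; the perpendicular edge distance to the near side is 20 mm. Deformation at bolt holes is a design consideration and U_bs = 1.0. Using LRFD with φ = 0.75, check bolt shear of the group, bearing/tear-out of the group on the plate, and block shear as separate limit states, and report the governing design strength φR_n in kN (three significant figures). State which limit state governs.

246 kN (bolt shear governs)

Bolt shear: A_b = π·12²/4 = 113.1 mm²; R_n = 579 × 113.1 × 5 × 1 / 1000 = 327.4 kN → 0.75 × 327.4 = 246 kN.
Bearing: edge l_c = 18, r_n = 142.1 kN; interior l_c = 31, r_n = 189.5 kN; R_n = 142.1 + 4·189.5 = 900.1 kN → 675 kN.
Block shear: A_gv = 2870, A_nv = 1862, A_nt = 168 mm²; R_n = min(0.6F_uA_nv, 0.6F_yA_gv) + U_bs·F_u·A_nt = 604 kN → 453 kN.
Bolt shear governs: 246 kN.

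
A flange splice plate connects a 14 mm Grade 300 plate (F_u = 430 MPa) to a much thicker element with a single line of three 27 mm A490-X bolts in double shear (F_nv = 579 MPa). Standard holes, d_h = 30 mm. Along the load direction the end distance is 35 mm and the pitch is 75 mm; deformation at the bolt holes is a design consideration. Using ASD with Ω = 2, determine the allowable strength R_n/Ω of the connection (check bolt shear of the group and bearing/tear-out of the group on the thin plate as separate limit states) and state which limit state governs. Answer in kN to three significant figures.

397 kN (bearing governs)

Bolt shear: A_b = π·27²/4 = 572.6 mm²; R_n = 579 × 572.6 × 3 × 2 / 1000 = 1989 kN → 1989 / 2 = 995 kN.
Bearing (1.2 l_c t F_u ≤ 2.4 d t F_u): upper limit = 2.4·27·14·430 / 1000 = 390.1 kN.
  Edge l_c = 35 − 30/2 = 20 → r_n = 144.5 kN; interior l_c = 75 − 30 = 45 → r_n = 325.1 kN.
  R_n,bearing = 1·144.5 + 2·325.1 = 794.6 kN → 794.6 / 2 = 397 kN.
Bearing governs: 397 kN.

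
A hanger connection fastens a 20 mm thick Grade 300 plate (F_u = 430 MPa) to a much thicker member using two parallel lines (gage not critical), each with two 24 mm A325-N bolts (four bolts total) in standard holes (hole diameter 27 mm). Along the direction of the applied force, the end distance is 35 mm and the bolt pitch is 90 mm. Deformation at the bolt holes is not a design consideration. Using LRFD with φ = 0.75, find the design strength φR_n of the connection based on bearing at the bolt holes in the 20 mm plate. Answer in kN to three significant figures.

1340 kN

Per bolt r_n = 1.5 l_c t F_u ≤ 3.0 d t F_u; upper limit = 3.0 × 24 × 20 × 430 / 1000 = 619.2 kN.
Edge bolt: l_c = 35 − 27/2 = 21.5 mm → 1.5 × 21.5 × 20 × 430 / 1000 = 277.4 → r_n = 277.4 kN.
Interior bolts: l_c = 90 − 27 = 63 mm → 1.5 × 63 × 20 × 430 / 1000 = 812.7 → r_n = 619.2 kN.
R_n = 2 × 277.4 + 2 × 619.2 = 1793 kN.
Design strength φR_n = 0.75 × 1793 = 1340 kN.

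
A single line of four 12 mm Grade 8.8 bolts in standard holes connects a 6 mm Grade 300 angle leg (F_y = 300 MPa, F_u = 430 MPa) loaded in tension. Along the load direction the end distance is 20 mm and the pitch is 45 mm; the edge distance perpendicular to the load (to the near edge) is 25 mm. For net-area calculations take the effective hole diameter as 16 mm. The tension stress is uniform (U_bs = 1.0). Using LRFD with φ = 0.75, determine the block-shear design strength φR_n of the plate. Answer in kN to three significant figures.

Shear plane L_v = 20 + 3·45 = 155 mm; A_gv = 155 × 6 = 930 mm².
A_nv = (155 − 3.5·16) × 6 = 594 mm².
A_nt = (25 − 0.5·16) × 6 = 102 mm².
0.6 F_u A_nv = 153.3 kN; 0.6 F_y A_gv = 167.4 kN → shear rupture governs the shear term.
R_n = 153.3 + 1.0 × 430 × 102 / 1000 = 197.1 kN.
Design strength φR_n = 0.75 × 197.1 = 148 kN.

148 kN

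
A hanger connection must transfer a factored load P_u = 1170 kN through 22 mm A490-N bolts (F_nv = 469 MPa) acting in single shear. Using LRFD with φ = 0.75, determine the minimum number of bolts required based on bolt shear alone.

9 bolts

A_b = π·22²/4 = 380.1 mm².
Per-bolt design strength φR_n = 0.75 × 469 × 380.1 × 1 / 1000 = 133.7 kN.
n ≥ 1170 / 133.7 = 8.75 → use 9 bolts.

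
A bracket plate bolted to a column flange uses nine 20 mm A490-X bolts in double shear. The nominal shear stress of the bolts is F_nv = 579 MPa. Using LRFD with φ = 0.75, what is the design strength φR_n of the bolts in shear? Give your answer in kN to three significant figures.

A_b = π × 20² / 4 = 314.2 mm².
R_n = F_nv · A_b · n · n_s = 579 × 314.2 × 9 × 2 / 1000 = 3274 kN.
Design strength φR_n = 0.75 × 3274 = 2460 kN.

2460 kN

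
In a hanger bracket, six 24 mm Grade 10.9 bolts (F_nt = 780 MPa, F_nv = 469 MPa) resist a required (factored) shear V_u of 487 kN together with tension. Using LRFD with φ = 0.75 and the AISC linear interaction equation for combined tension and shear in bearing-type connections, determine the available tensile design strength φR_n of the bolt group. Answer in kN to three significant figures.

A_b = π·24²/4 = 452.4 mm²; f_rv = 487 × 1000 / (6 × 452.4) = 179.4 MPa.
F'_nt = 1.3 F_nt − (F_nt / φF_nv) f_rv = 1.3·780 − (780/(0.75·469))·179.4 = 616.1 MPa, capped at F_nt → F'_nt = 616.1 MPa.
R_n = F'_nt · A_b · n = 616.1 × 452.4 × 6 / 1000 = 1672 kN.
Design strength φR_n = 0.75 × 1672 = 1250 kN.

1250 kN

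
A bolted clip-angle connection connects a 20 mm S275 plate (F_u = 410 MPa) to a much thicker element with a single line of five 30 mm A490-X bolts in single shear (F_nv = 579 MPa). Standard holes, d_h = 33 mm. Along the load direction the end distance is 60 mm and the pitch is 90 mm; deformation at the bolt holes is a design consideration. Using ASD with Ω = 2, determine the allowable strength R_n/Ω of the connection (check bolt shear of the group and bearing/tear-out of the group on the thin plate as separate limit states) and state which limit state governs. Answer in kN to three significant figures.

Bolt shear: A_b = π·30²/4 = 706.9 mm²; R_n = 579 × 706.9 × 5 × 1 / 1000 = 2046 kN → 2046 / 2 = 1020 kN.
Bearing (1.2 l_c t F_u ≤ 2.4 d t F_u): upper limit = 2.4·30·20·410 / 1000 = 590.4 kN.
  Edge l_c = 60 − 33/2 = 43.5 → r_n = 428 kN; interior l_c = 90 − 33 = 57 → r_n = 560.9 kN.
  R_n,bearing = 1·428 + 4·560.9 = 2672 kN → 2672 / 2 = 1340 kN.
Bolt shear governs: 1020 kN.

1020 kN (bolt shear governs)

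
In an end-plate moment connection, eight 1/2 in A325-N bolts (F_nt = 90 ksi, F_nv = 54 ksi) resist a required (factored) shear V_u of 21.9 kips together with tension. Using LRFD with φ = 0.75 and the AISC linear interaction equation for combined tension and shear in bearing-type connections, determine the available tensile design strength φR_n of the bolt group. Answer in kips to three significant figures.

A_b = π·0.5²/4 = 0.1963 in²; f_rv = 21.9 / (8 × 0.1963) = 13.94 ksi.
F'_nt = 1.3 F_nt − (F_nt / φF_nv) f_rv = 1.3·90 − (90/(0.75·54))·13.94 = 86.02 ksi, capped at F_nt → F'_nt = 86.02 ksi.
R_n = F'_nt · A_b · n = 86.02 × 0.1963 × 8 = 135.1 kips.
Design strength φR_n = 0.75 × 135.1 = 101 kips.

101 kips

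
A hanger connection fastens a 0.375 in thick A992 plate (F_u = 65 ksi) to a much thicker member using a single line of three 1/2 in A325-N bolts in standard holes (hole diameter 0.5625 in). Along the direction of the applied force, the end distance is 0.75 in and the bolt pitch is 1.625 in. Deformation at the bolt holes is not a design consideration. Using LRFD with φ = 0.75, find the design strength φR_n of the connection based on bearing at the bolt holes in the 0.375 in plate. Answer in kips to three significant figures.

67.7 kips

Per bolt r_n = 1.5 l_c t F_u ≤ 3.0 d t F_u; upper limit = 3.0 × 0.5 × 0.375 × 65 = 36.56 kips.
Edge bolt: l_c = 0.75 − 0.5625/2 = 0.4688 in → 1.5 × 0.4688 × 0.375 × 65 = 17.14 → r_n = 17.14 kips.
Interior bolts: l_c = 1.625 − 0.5625 = 1.062 in → 1.5 × 1.062 × 0.375 × 65 = 38.85 → r_n = 36.56 kips.
R_n = 1 × 17.14 + 2 × 36.56 = 90.26 kips.
Design strength φR_n = 0.75 × 90.26 = 67.7 kips.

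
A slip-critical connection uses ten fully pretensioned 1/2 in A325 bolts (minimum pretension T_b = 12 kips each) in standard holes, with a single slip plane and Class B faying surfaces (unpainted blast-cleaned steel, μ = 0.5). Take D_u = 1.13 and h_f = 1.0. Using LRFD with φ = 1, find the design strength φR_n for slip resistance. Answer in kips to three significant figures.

67.8 kips

R_n = μ · D_u · h_f · T_b · n_s · n_b = 0.5 × 1.13 × 1.0 × 12 × 1 × 10 = 67.8 kips.
Design strength φR_n = 1 × 67.8 = 67.8 kips.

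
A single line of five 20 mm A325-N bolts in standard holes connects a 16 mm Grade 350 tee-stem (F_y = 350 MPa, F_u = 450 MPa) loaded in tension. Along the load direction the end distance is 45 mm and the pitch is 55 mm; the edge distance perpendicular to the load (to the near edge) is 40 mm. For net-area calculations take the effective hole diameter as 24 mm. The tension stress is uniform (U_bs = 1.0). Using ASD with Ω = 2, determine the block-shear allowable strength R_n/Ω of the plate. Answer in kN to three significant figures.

Shear plane L_v = 45 + 4·55 = 265 mm; A_gv = 265 × 16 = 4240 mm².
A_nv = (265 − 4.5·24) × 16 = 2512 mm².
A_nt = (40 − 0.5·24) × 16 = 448 mm².
0.6 F_u A_nv = 678.2 kN; 0.6 F_y A_gv = 890.4 kN → shear rupture governs the shear term.
R_n = 678.2 + 1.0 × 450 × 448 / 1000 = 879.8 kN.
Allowable strength R_n/Ω = 879.8 / 2 = 440 kN.

440 kN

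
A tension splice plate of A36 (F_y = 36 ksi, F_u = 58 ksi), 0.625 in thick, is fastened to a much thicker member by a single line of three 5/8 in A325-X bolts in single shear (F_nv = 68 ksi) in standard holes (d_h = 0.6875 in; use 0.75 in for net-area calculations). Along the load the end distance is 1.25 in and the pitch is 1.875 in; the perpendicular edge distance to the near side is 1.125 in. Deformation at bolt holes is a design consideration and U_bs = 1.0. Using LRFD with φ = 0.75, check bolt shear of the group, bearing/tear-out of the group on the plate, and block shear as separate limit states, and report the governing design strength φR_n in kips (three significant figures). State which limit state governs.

Bolt shear: A_b = π·0.625²/4 = 0.3068 in²; R_n = 68 × 0.3068 × 3 × 1 = 62.59 kips → 0.75 × 62.59 = 46.9 kips.
Bearing: edge l_c = 0.9062, r_n = 39.42 kips; interior l_c = 1.188, r_n = 51.66 kips; R_n = 39.42 + 2·51.66 = 142.7 kips → 107 kips.
Block shear: A_gv = 3.125, A_nv = 1.953, A_nt = 0.4688 in²; R_n = min(0.6F_uA_nv, 0.6F_yA_gv) + U_bs·F_u·A_nt = 94.69 kips → 71 kips.
Bolt shear governs: 46.9 kips.

46.9 kips (bolt shear governs)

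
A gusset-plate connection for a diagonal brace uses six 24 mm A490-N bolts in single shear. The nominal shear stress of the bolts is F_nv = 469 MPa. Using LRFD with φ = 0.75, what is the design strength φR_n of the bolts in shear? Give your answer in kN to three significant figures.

955 kN

A_b = π × 24² / 4 = 452.4 mm².
R_n = F_nv · A_b · n · n_s = 469 × 452.4 × 6 × 1 / 1000 = 1273 kN.
Design strength φR_n = 0.75 × 1273 = 955 kN.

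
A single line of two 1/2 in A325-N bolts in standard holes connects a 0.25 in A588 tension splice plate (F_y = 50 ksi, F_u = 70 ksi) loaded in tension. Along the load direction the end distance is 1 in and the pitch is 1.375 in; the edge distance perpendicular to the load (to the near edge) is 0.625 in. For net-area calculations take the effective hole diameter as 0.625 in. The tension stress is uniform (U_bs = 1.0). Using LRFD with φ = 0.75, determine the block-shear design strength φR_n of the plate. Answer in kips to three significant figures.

Shear plane L_v = 1 + 1·1.375 = 2.375 in; A_gv = 2.375 × 0.25 = 0.5938 in².
A_nv = (2.375 − 1.5·0.625) × 0.25 = 0.3594 in².
A_nt = (0.625 − 0.5·0.625) × 0.25 = 0.07812 in².
0.6 F_u A_nv = 15.09 kips; 0.6 F_y A_gv = 17.81 kips → shear rupture governs the shear term.
R_n = 15.09 + 1.0 × 70 × 0.07812 = 20.56 kips.
Design strength φR_n = 0.75 × 20.56 = 15.4 kips.

15.4 kips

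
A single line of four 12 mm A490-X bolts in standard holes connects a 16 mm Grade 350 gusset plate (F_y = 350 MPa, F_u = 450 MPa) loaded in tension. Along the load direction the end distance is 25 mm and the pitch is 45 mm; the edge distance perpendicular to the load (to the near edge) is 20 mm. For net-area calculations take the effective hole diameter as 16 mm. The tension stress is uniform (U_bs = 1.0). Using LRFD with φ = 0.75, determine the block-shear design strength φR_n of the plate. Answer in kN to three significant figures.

Shear plane L_v = 25 + 3·45 = 160 mm; A_gv = 160 × 16 = 2560 mm².
A_nv = (160 − 3.5·16) × 16 = 1664 mm².
A_nt = (20 − 0.5·16) × 16 = 192 mm².
0.6 F_u A_nv = 449.3 kN; 0.6 F_y A_gv = 537.6 kN → shear rupture governs the shear term.
R_n = 449.3 + 1.0 × 450 × 192 / 1000 = 535.7 kN.
Design strength φR_n = 0.75 × 535.7 = 402 kN.

402 kN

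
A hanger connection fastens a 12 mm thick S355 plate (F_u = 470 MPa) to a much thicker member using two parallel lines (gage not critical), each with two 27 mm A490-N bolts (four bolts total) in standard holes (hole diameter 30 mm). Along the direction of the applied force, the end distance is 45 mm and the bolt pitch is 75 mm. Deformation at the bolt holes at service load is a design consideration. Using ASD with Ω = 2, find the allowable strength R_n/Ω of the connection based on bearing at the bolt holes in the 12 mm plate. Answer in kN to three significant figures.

508 kN

Per bolt r_n = 1.2 l_c t F_u ≤ 2.4 d t F_u; upper limit = 2.4 × 27 × 12 × 470 / 1000 = 365.5 kN.
Edge bolt: l_c = 45 − 30/2 = 30 mm → 1.2 × 30 × 12 × 470 / 1000 = 203 → r_n = 203 kN.
Interior bolts: l_c = 75 − 30 = 45 mm → 1.2 × 45 × 12 × 470 / 1000 = 304.6 → r_n = 304.6 kN.
R_n = 2 × 203 + 2 × 304.6 = 1015 kN.
Allowable strength R_n/Ω = 1015 / 2 = 508 kN.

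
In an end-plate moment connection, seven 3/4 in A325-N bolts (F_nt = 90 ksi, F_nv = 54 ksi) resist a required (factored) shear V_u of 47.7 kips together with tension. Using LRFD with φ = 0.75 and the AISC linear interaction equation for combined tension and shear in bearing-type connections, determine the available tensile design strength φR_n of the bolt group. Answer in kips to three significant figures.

192 kips

A_b = π·0.75²/4 = 0.4418 in²; f_rv = 47.7 / (7 × 0.4418) = 15.42 ksi.
F'_nt = 1.3 F_nt − (F_nt / φF_nv) f_rv = 1.3·90 − (90/(0.75·54))·15.42 = 82.72 ksi, capped at F_nt → F'_nt = 82.72 ksi.
R_n = F'_nt · A_b · n = 82.72 × 0.4418 × 7 = 255.8 kips.
Design strength φR_n = 0.75 × 255.8 = 192 kips.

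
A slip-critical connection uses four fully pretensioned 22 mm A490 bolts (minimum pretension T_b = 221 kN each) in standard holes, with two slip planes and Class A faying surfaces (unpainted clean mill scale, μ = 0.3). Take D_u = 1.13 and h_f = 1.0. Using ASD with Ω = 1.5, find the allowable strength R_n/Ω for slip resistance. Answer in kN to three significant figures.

R_n = μ · D_u · h_f · T_b · n_s · n_b = 0.3 × 1.13 × 1.0 × 221 × 2 × 4 = 599.4 kN.
Allowable strength R_n/Ω = 599.4 / 1.5 = 400 kN.

400 kN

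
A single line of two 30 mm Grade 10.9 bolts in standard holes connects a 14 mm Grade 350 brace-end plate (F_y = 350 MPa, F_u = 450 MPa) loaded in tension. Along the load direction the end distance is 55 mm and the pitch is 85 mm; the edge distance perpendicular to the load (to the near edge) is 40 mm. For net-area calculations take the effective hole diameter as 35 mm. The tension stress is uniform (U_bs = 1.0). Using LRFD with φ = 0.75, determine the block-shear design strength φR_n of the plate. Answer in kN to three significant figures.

354 kN

Shear plane L_v = 55 + 1·85 = 140 mm; A_gv = 140 × 14 = 1960 mm².
A_nv = (140 − 1.5·35) × 14 = 1225 mm².
A_nt = (40 − 0.5·35) × 14 = 315 mm².
0.6 F_u A_nv = 330.8 kN; 0.6 F_y A_gv = 411.6 kN → shear rupture governs the shear term.
R_n = 330.8 + 1.0 × 450 × 315 / 1000 = 472.5 kN.
Design strength φR_n = 0.75 × 472.5 = 354 kN.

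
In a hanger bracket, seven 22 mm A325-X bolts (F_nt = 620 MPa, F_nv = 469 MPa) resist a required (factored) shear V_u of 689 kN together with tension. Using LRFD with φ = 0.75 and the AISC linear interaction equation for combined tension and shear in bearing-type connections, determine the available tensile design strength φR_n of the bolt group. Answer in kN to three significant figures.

698 kN

A_b = π·22²/4 = 380.1 mm²; f_rv = 689 × 1000 / (7 × 380.1) = 258.9 MPa.
F'_nt = 1.3 F_nt − (F_nt / φF_nv) f_rv = 1.3·620 − (620/(0.75·469))·258.9 = 349.6 MPa, capped at F_nt → F'_nt = 349.6 MPa.
R_n = F'_nt · A_b · n = 349.6 × 380.1 × 7 / 1000 = 930.3 kN.
Design strength φR_n = 0.75 × 930.3 = 698 kN.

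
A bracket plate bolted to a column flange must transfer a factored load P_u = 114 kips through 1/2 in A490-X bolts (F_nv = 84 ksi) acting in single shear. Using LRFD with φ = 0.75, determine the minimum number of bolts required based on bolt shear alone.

10 bolts

A_b = π·0.5²/4 = 0.1963 in².
Per-bolt design strength φR_n = 0.75 × 84 × 0.1963 × 1 = 12.37 kips.
n ≥ 114 / 12.37 = 9.216 → use 10 bolts.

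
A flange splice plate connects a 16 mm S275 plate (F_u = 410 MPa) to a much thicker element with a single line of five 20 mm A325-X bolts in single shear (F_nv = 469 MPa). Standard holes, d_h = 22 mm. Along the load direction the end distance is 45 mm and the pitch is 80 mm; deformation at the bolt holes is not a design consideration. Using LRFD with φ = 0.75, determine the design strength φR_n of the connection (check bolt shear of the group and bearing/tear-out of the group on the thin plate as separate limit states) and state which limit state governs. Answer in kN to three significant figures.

Bolt shear: A_b = π·20²/4 = 314.2 mm²; R_n = 469 × 314.2 × 5 × 1 / 1000 = 736.7 kN → 0.75 × 736.7 = 553 kN.
Bearing (1.5 l_c t F_u ≤ 3.0 d t F_u): upper limit = 3.0·20·16·410 / 1000 = 393.6 kN.
  Edge l_c = 45 − 22/2 = 34 → r_n = 334.6 kN; interior l_c = 80 − 22 = 58 → r_n = 393.6 kN.
  R_n,bearing = 1·334.6 + 4·393.6 = 1909 kN → 0.75 × 1909 = 1430 kN.
Bolt shear governs: 553 kN.

553 kN (bolt shear governs)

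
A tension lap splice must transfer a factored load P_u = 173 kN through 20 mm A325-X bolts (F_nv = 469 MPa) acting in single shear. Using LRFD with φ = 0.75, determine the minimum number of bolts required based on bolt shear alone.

A_b = π·20²/4 = 314.2 mm².
Per-bolt design strength φR_n = 0.75 × 469 × 314.2 × 1 / 1000 = 110.5 kN.
n ≥ 173 / 110.5 = 1.566 → use 2 bolts.

2 bolts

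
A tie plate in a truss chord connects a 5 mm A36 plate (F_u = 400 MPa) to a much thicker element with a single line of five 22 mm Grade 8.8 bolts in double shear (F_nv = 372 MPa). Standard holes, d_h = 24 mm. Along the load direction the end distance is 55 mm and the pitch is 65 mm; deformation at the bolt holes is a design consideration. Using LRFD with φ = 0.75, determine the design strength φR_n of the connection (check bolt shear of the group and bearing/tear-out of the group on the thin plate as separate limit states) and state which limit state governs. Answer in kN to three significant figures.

373 kN (bearing governs)

Bolt shear: A_b = π·22²/4 = 380.1 mm²; R_n = 372 × 380.1 × 5 × 2 / 1000 = 1414 kN → 0.75 × 1414 = 1060 kN.
Bearing (1.2 l_c t F_u ≤ 2.4 d t F_u): upper limit = 2.4·22·5·400 / 1000 = 105.6 kN.
  Edge l_c = 55 − 24/2 = 43 → r_n = 103.2 kN; interior l_c = 65 − 24 = 41 → r_n = 98.4 kN.
  R_n,bearing = 1·103.2 + 4·98.4 = 496.8 kN → 0.75 × 496.8 = 373 kN.
Bearing governs: 373 kN.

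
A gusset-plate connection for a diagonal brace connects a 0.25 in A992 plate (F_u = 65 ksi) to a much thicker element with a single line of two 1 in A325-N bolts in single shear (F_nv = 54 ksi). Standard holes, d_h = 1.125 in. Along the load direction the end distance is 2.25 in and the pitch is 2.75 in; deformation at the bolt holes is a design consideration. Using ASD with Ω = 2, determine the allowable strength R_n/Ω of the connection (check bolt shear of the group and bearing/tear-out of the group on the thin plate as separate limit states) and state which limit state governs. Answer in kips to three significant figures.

Bolt shear: A_b = π·1²/4 = 0.7854 in²; R_n = 54 × 0.7854 × 2 × 1 = 84.82 kips → 84.82 / 2 = 42.4 kips.
Bearing (1.2 l_c t F_u ≤ 2.4 d t F_u): upper limit = 2.4·1·0.25·65 = 39 kips.
  Edge l_c = 2.25 − 1.125/2 = 1.688 → r_n = 32.91 kips; interior l_c = 2.75 − 1.125 = 1.625 → r_n = 31.69 kips.
  R_n,bearing = 1·32.91 + 1·31.69 = 64.59 kips → 64.59 / 2 = 32.3 kips.
Bearing governs: 32.3 kips.

32.3 kips (bearing governs)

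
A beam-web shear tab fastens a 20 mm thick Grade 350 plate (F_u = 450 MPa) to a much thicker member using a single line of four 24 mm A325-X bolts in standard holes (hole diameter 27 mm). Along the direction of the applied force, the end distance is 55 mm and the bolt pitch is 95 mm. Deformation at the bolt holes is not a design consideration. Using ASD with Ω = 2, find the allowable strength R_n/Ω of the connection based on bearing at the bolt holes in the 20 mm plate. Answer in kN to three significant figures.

1250 kN

Per bolt r_n = 1.5 l_c t F_u ≤ 3.0 d t F_u; upper limit = 3.0 × 24 × 20 × 450 / 1000 = 648 kN.
Edge bolt: l_c = 55 − 27/2 = 41.5 mm → 1.5 × 41.5 × 20 × 450 / 1000 = 560.2 → r_n = 560.2 kN.
Interior bolts: l_c = 95 − 27 = 68 mm → 1.5 × 68 × 20 × 450 / 1000 = 918 → r_n = 648 kN.
R_n = 1 × 560.2 + 3 × 648 = 2504 kN.
Allowable strength R_n/Ω = 2504 / 2 = 1250 kN.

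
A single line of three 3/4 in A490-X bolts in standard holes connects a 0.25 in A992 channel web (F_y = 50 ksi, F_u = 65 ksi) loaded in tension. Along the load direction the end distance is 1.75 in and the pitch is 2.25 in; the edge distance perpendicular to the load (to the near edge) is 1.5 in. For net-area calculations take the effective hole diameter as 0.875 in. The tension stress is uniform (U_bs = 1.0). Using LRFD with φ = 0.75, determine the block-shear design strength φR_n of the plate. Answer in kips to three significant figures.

Shear plane L_v = 1.75 + 2·2.25 = 6.25 in; A_gv = 6.25 × 0.25 = 1.562 in².
A_nv = (6.25 − 2.5·0.875) × 0.25 = 1.016 in².
A_nt = (1.5 − 0.5·0.875) × 0.25 = 0.2656 in².
0.6 F_u A_nv = 39.61 kips; 0.6 F_y A_gv = 46.88 kips → shear rupture governs the shear term.
R_n = 39.61 + 1.0 × 65 × 0.2656 = 56.88 kips.
Design strength φR_n = 0.75 × 56.88 = 42.7 kips.

42.7 kips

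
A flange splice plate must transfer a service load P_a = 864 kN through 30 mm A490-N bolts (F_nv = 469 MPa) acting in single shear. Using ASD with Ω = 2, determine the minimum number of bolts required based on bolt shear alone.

A_b = π·30²/4 = 706.9 mm².
Per-bolt allowable strength R_n/Ω = 469 × 706.9 × 1 / 1000 / 2 = 165.8 kN.
n ≥ 864 / 165.8 = 5.212 → use 6 bolts.

6 bolts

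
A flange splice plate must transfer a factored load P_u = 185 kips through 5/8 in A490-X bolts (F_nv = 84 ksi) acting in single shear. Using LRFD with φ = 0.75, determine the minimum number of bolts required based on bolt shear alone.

A_b = π·0.625²/4 = 0.3068 in².
Per-bolt design strength φR_n = 0.75 × 84 × 0.3068 × 1 = 19.33 kips.
n ≥ 185 / 19.33 = 9.572 → use 10 bolts.

10 bolts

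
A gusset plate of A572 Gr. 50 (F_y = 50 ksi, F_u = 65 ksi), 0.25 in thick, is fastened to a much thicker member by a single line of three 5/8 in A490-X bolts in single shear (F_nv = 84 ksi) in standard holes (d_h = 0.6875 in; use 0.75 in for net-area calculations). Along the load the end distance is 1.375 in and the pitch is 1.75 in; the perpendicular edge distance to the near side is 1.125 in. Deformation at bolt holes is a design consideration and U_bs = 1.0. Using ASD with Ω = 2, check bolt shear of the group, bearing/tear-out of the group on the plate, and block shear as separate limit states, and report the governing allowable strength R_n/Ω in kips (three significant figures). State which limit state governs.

20.7 kips (block shear governs)

Bolt shear: A_b = π·0.625²/4 = 0.3068 in²; R_n = 84 × 0.3068 × 3 × 1 = 77.31 kips → 77.31 / 2 = 38.7 kips.
Bearing: edge l_c = 1.031, r_n = 20.11 kips; interior l_c = 1.062, r_n = 20.72 kips; R_n = 20.11 + 2·20.72 = 61.55 kips → 30.8 kips.
Block shear: A_gv = 1.219, A_nv = 0.75, A_nt = 0.1875 in²; R_n = min(0.6F_uA_nv, 0.6F_yA_gv) + U_bs·F_u·A_nt = 41.44 kips → 20.7 kips.
Block shear governs: 20.7 kips.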